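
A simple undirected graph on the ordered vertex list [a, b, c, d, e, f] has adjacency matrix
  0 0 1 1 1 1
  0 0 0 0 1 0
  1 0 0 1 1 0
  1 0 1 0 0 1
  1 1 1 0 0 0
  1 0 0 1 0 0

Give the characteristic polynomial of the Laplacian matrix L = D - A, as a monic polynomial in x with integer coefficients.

Reading degrees in the order [a, b, c, d, e, f] gives [4, 1, 3, 3, 3, 2]; set D = diag(4, 1, 3, 3, 3, 2) and form L = D - A. Computing det(xI - L) by cofactor expansion (or equivalently via sum-over-permutations) gives x^6 - 16x^5 + 96x^4 - 264x^3 + 320x^2 - 126x. The constant term is 0 because L is singular (the all-ones vector lies in its kernel). The eigenvalues sum to 16, which equals trace(L) = 2|E|. By the matrix-tree theorem the graph has (1/6) * product of the nonzero eigenvalues = 21 spanning trees.

x^6 - 16x^5 + 96x^4 - 264x^3 + 320x^2 - 126x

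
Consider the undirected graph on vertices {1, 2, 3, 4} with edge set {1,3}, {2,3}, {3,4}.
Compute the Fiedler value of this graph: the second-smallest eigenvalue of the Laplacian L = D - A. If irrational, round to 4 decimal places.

Each diagonal entry of L is the vertex degree and each off-diagonal entry is -1 where an edge is present, 0 otherwise; in the order [1, 2, 3, 4] the diagonal is [1, 1, 3, 1]. Computing the eigenvalues of L and sorting gives [0, 1, 1, 4]. The Fiedler value lambda_2 = 1 is strictly positive, so the graph is connected. The eigenvalues sum to 6, which equals trace(L) = 2|E|.

1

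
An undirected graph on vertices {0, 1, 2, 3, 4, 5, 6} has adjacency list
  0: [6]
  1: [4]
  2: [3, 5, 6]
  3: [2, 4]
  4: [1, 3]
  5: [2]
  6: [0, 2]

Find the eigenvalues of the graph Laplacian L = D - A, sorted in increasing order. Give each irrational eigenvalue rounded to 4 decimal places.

[0, 0.2603, 0.6262, 1.4055, 2.2742, 3.0996, 4.3342]

Each diagonal entry of L is the vertex degree and each off-diagonal entry is -1 where an edge is present, 0 otherwise; in the order [0, 1, 2, 3, 4, 5, 6] the diagonal is [1, 1, 3, 2, 2, 1, 2]. Diagonalising L (or applying a numerical eigensolver to the 7x7 matrix) gives the spectrum above. The single zero eigenvalue shows the graph is connected. The eigenvalues sum to 12, which equals trace(L) = 2|E|. The largest eigenvalue, 4.3342, is at most the vertex count 7.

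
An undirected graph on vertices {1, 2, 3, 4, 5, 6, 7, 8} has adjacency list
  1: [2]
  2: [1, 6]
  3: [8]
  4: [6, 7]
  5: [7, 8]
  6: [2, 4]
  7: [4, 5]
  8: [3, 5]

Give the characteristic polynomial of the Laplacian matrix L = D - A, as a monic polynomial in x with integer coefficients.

x^8 - 14x^7 + 78x^6 - 220x^5 + 330x^4 - 252x^3 + 84x^2 - 8x

Reading degrees in the order [1, 2, 3, 4, 5, 6, 7, 8] gives [1, 2, 1, 2, 2, 2, 2, 2]; set D = diag(1, 2, 1, 2, 2, 2, 2, 2) and form L = D - A. Computing det(xI - L) by cofactor expansion (or equivalently via sum-over-permutations) gives x^8 - 14x^7 + 78x^6 - 220x^5 + 330x^4 - 252x^3 + 84x^2 - 8x. Since p(0) = det(-L) = 0, x divides p(x). The eigenvalues sum to 14, which equals trace(L) = 2|E|.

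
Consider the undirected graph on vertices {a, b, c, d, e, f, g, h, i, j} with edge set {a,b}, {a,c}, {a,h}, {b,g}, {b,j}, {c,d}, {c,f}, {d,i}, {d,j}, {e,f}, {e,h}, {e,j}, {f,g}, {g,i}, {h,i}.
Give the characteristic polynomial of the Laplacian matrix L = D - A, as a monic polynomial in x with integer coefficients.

Reading degrees in the order [a, b, c, d, e, f, g, h, i, j] gives [3, 3, 3, 3, 3, 3, 3, 3, 3, 3]; set D = diag(3, 3, 3, 3, 3, 3, 3, 3, 3, 3) and form L = D - A. L has integer entries, so p(x) = det(xI - L) has integer coefficients. Expanding the determinant yields x^10 - 30x^9 + 390x^8 - 2880x^7 + 13305x^6 - 39882x^5 + 77640x^4 - 94800x^3 + 66000x^2 - 20000x. The coefficient of x^9 equals -trace(L) = -30, matching the sum of degrees. By the matrix-tree theorem the graph has (1/10) * product of the nonzero eigenvalues = 2000 spanning trees. The eigenvalues sum to 30, which equals trace(L) = 2|E|.

x^10 - 30x^9 + 390x^8 - 2880x^7 + 13305x^6 - 39882x^5 + 77640x^4 - 94800x^3 + 66000x^2 - 20000x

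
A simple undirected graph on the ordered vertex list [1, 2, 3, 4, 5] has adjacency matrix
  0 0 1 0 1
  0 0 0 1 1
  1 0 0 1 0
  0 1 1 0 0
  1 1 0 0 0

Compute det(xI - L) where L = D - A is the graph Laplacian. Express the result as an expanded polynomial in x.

With the vertex order [1, 2, 3, 4, 5], the degrees are [2, 2, 2, 2, 2], giving D = diag(2, 2, 2, 2, 2) and L = D - A. Computing det(xI - L) by cofactor expansion (or equivalently via sum-over-permutations) gives x^5 - 10x^4 + 35x^3 - 50x^2 + 25x. The constant term is 0 because L is singular (the all-ones vector lies in its kernel). By the matrix-tree theorem the graph has (1/5) * product of the nonzero eigenvalues = 5 spanning trees. The eigenvalues sum to 10, which equals trace(L) = 2|E|.

x^5 - 10x^4 + 35x^3 - 50x^2 + 25x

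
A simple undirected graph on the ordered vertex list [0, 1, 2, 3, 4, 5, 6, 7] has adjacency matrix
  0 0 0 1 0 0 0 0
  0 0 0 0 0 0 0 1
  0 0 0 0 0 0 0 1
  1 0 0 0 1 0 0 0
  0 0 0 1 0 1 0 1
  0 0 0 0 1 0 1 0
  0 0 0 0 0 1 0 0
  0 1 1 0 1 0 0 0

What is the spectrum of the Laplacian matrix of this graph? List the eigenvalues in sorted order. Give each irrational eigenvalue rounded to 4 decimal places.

[0, 0.3065, 0.3820, 1, 1.6703, 2.6180, 3.3297, 4.6935]

Reading degrees in the order [0, 1, 2, 3, 4, 5, 6, 7] gives [1, 1, 1, 2, 3, 2, 1, 3]; set D = diag(1, 1, 1, 2, 3, 2, 1, 3) and form L = D - A. L is symmetric positive semidefinite, so every eigenvalue is real and nonnegative. The largest eigenvalue, 4.6935, is at most the vertex count 8. By the matrix-tree theorem the graph has (1/8) * product of the nonzero eigenvalues = 1 spanning tree.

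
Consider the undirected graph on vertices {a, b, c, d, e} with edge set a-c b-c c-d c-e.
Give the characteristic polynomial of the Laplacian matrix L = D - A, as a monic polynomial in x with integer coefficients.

x^5 - 8x^4 + 18x^3 - 16x^2 + 5x

With the vertex order [a, b, c, d, e], the degrees are [1, 1, 4, 1, 1], giving D = diag(1, 1, 4, 1, 1) and L = D - A. The eigenvalues of L are [0, 1, 1, 1, 5]; the characteristic polynomial is the product of (x - lambda_i), which multiplies out to x^5 - 8x^4 + 18x^3 - 16x^2 + 5x. The coefficient of x^4 equals -trace(L) = -8, matching the sum of degrees. By the matrix-tree theorem the graph has (1/5) * product of the nonzero eigenvalues = 1 spanning tree. The largest eigenvalue, 5, is at most the vertex count 5.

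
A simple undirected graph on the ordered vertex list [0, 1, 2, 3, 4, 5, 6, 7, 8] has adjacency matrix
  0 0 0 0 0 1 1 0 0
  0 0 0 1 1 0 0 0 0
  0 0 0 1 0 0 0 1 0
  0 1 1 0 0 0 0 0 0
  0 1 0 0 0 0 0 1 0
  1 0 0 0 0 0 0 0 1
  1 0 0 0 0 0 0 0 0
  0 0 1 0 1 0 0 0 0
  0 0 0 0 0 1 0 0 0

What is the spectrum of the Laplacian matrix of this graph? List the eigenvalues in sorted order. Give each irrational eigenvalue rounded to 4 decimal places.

Each diagonal entry of L is the vertex degree and each off-diagonal entry is -1 where an edge is present, 0 otherwise; in the order [0, 1, 2, 3, 4, 5, 6, 7, 8] the diagonal is [2, 2, 2, 2, 2, 2, 1, 2, 1]. The multiplicity of 0 as a Laplacian eigenvalue equals the number of connected components. The 2 zero eigenvalues correspond to the 2 connected components. The eigenvalues sum to 16, which equals trace(L) = 2|E|.

[0, 0, 0.5858, 1.3820, 1.3820, 2, 3.4142, 3.6180, 3.6180]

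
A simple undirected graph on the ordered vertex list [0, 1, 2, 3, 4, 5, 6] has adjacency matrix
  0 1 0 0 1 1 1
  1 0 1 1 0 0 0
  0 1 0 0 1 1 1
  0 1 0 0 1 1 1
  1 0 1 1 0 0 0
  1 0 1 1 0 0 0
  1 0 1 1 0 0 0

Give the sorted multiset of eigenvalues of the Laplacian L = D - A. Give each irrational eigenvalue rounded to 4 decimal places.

[0, 3, 3, 3, 4, 4, 7]

With the vertex order [0, 1, 2, 3, 4, 5, 6], the degrees are [4, 3, 4, 4, 3, 3, 3], giving D = diag(4, 3, 4, 4, 3, 3, 3) and L = D - A. Diagonalising L (or applying a numerical eigensolver to the 7x7 matrix) gives the spectrum above. There is one zero in the spectrum, matching the 1 component.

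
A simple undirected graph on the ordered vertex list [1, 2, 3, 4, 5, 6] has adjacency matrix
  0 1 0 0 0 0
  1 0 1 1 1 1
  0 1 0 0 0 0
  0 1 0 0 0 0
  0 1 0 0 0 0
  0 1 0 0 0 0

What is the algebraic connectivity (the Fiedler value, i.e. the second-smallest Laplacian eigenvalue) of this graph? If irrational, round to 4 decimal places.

1

Each diagonal entry of L is the vertex degree and each off-diagonal entry is -1 where an edge is present, 0 otherwise; in the order [1, 2, 3, 4, 5, 6] the diagonal is [1, 5, 1, 1, 1, 1]. The smallest Laplacian eigenvalue is always 0. The next one, lambda_2 = 1, measures how hard the graph is to disconnect: larger values mean better connectivity.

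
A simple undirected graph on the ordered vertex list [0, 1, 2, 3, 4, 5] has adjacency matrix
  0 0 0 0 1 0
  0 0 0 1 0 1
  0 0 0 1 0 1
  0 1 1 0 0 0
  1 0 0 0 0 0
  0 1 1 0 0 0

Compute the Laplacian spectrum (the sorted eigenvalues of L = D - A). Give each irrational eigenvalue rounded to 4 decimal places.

With the vertex order [0, 1, 2, 3, 4, 5], the degrees are [1, 2, 2, 2, 1, 2], giving D = diag(1, 2, 2, 2, 1, 2) and L = D - A. The multiplicity of 0 as a Laplacian eigenvalue equals the number of connected components. The 2 zero eigenvalues correspond to the 2 connected components. The eigenvalues sum to 10, which equals trace(L) = 2|E|.

[0, 0, 2, 2, 2, 4]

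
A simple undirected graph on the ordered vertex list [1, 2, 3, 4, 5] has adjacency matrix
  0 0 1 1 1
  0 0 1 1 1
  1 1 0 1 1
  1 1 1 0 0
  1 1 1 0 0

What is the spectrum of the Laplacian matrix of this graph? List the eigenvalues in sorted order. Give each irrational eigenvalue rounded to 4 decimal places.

Each diagonal entry of L is the vertex degree and each off-diagonal entry is -1 where an edge is present, 0 otherwise; in the order [1, 2, 3, 4, 5] the diagonal is [3, 3, 4, 3, 3]. L is symmetric positive semidefinite, so every eigenvalue is real and nonnegative. The single zero eigenvalue shows the graph is connected.

[0, 3, 3, 5, 5]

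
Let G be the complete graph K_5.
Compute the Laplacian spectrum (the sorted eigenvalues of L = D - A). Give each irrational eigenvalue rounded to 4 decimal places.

The graph has 5 vertices and degree multiset [4, 4, 4, 4, 4]; D is the diagonal matrix of degrees and L = D - A. Since every row of L sums to 0, the all-ones vector is in the kernel and 0 is an eigenvalue. The largest eigenvalue, 5, is at most the vertex count 5.

[0, 5, 5, 5, 5]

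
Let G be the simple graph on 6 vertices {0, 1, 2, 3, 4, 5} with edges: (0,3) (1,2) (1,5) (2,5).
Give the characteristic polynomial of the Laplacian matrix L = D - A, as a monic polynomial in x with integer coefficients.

x^6 - 8x^5 + 21x^4 - 18x^3

Reading degrees in the order [0, 1, 2, 3, 4, 5] gives [1, 2, 2, 1, 0, 2]; set D = diag(1, 2, 2, 1, 0, 2) and form L = D - A. L has integer entries, so p(x) = det(xI - L) has integer coefficients. Expanding the determinant yields x^6 - 8x^5 + 21x^4 - 18x^3. The constant term is 0 because L is singular (the all-ones vector lies in its kernel). The eigenvalues sum to 8, which equals trace(L) = 2|E|.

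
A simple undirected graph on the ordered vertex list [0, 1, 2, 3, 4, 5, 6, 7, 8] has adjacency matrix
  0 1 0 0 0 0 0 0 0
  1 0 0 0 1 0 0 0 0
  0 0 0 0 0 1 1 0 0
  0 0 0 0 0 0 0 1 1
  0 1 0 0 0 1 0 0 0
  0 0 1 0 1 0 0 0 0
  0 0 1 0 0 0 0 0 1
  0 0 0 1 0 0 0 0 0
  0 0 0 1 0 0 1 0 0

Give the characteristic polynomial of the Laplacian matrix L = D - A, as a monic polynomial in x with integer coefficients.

With the vertex order [0, 1, 2, 3, 4, 5, 6, 7, 8], the degrees are [1, 2, 2, 2, 2, 2, 2, 1, 2], giving D = diag(1, 2, 2, 2, 2, 2, 2, 1, 2) and L = D - A. Computing det(xI - L) by cofactor expansion (or equivalently via sum-over-permutations) gives x^9 - 16x^8 + 105x^7 - 364x^6 + 715x^5 - 792x^4 + 462x^3 - 120x^2 + 9x. The coefficient of x^8 equals -trace(L) = -16, matching the sum of degrees. The eigenvalues sum to 16, which equals trace(L) = 2|E|. The largest eigenvalue, 3.8794, is at most the vertex count 9.

x^9 - 16x^8 + 105x^7 - 364x^6 + 715x^5 - 792x^4 + 462x^3 - 120x^2 + 9x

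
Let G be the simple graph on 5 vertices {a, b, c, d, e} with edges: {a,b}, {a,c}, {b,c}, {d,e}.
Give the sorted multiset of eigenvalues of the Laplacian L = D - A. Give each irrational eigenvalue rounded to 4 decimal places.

[0, 0, 2, 3, 3]

Reading degrees in the order [a, b, c, d, e] gives [2, 2, 2, 1, 1]; set D = diag(2, 2, 2, 1, 1) and form L = D - A. Since every row of L sums to 0, the all-ones vector is in the kernel and 0 is an eigenvalue. The 2 zero eigenvalues correspond to the 2 connected components.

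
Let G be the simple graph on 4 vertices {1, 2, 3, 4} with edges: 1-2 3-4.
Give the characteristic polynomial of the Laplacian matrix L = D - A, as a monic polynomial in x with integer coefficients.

x^4 - 4x^3 + 4x^2

With the vertex order [1, 2, 3, 4], the degrees are [1, 1, 1, 1], giving D = diag(1, 1, 1, 1) and L = D - A. L has integer entries, so p(x) = det(xI - L) has integer coefficients. Expanding the determinant yields x^4 - 4x^3 + 4x^2. Since p(0) = det(-L) = 0, x divides p(x). There are 2 zeros in the spectrum, matching the 2 components.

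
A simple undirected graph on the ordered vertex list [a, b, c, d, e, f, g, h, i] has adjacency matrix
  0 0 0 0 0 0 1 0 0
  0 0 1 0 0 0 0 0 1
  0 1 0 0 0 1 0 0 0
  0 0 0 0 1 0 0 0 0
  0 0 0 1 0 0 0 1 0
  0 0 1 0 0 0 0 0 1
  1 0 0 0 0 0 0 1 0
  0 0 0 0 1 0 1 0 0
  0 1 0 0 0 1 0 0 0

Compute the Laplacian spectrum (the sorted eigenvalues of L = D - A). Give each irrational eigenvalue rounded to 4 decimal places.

[0, 0, 0.3820, 1.3820, 2, 2, 2.6180, 3.6180, 4]

Each diagonal entry of L is the vertex degree and each off-diagonal entry is -1 where an edge is present, 0 otherwise; in the order [a, b, c, d, e, f, g, h, i] the diagonal is [1, 2, 2, 1, 2, 2, 2, 2, 2]. Diagonalising L (or applying a numerical eigensolver to the 9x9 matrix) gives the spectrum above. The 2 zero eigenvalues correspond to the 2 connected components. The largest eigenvalue, 4, is at most the vertex count 9. The eigenvalues sum to 16, which equals trace(L) = 2|E|.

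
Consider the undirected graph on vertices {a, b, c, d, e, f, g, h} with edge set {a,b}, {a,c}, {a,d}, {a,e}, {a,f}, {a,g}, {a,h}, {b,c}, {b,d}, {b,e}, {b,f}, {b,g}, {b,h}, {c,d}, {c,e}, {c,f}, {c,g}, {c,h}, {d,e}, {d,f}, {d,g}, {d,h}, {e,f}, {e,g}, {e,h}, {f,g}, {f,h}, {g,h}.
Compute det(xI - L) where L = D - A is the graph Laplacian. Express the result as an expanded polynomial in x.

x^8 - 56x^7 + 1344x^6 - 17920x^5 + 143360x^4 - 688128x^3 + 1835008x^2 - 2097152x

With the vertex order [a, b, c, d, e, f, g, h], the degrees are [7, 7, 7, 7, 7, 7, 7, 7], giving D = diag(7, 7, 7, 7, 7, 7, 7, 7) and L = D - A. L has integer entries, so p(x) = det(xI - L) has integer coefficients. Expanding the determinant yields x^8 - 56x^7 + 1344x^6 - 17920x^5 + 143360x^4 - 688128x^3 + 1835008x^2 - 2097152x. The constant term is 0 because L is singular (the all-ones vector lies in its kernel). There is one zero in the spectrum, matching the 1 component. By the matrix-tree theorem the graph has (1/8) * product of the nonzero eigenvalues = 262144 spanning trees.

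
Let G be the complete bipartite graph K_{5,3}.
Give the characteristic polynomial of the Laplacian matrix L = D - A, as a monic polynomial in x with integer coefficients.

The graph has 8 vertices and degree multiset [5, 5, 5, 3, 3, 3, 3, 3]; D is the diagonal matrix of degrees and L = D - A. The eigenvalues of L are [0, 3, 3, 3, 3, 5, 5, 8]; the characteristic polynomial is the product of (x - lambda_i), which multiplies out to x^8 - 30x^7 + 375x^6 - 2540x^5 + 10095x^4 - 23598x^3 + 30105x^2 - 16200x. The constant term is 0 because L is singular (the all-ones vector lies in its kernel). The eigenvalues sum to 30, which equals trace(L) = 2|E|.

x^8 - 30x^7 + 375x^6 - 2540x^5 + 10095x^4 - 23598x^3 + 30105x^2 - 16200x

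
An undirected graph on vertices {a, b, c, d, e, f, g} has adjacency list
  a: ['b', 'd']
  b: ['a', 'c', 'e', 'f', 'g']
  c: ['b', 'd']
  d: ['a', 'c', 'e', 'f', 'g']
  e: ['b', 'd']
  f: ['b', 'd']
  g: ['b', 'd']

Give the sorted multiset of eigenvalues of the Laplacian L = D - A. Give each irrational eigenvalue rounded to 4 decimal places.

With the vertex order [a, b, c, d, e, f, g], the degrees are [2, 5, 2, 5, 2, 2, 2], giving D = diag(2, 5, 2, 5, 2, 2, 2) and L = D - A. The multiplicity of 0 as a Laplacian eigenvalue equals the number of connected components. The single zero eigenvalue shows the graph is connected. The largest eigenvalue, 7, is at most the vertex count 7.

[0, 2, 2, 2, 2, 5, 7]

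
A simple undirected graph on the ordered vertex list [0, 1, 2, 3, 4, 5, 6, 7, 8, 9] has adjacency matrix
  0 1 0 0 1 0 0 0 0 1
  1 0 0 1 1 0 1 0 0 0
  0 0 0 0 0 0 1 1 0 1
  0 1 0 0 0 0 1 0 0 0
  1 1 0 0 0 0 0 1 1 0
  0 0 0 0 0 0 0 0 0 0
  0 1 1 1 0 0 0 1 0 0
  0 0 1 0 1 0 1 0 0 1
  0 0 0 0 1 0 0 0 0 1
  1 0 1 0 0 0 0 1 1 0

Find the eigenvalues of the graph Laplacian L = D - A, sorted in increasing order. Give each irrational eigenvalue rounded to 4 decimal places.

[0, 0, 1.2000, 1.8212, 2.3411, 3.6224, 4.3582, 4.8742, 5.4067, 6.3763]

With the vertex order [0, 1, 2, 3, 4, 5, 6, 7, 8, 9], the degrees are [3, 4, 3, 2, 4, 0, 4, 4, 2, 4], giving D = diag(3, 4, 3, 2, 4, 0, 4, 4, 2, 4) and L = D - A. Diagonalising L (or applying a numerical eigensolver to the 10x10 matrix) gives the spectrum above. The 2 zero eigenvalues correspond to the 2 connected components. The largest eigenvalue, 6.3763, is at most the vertex count 10.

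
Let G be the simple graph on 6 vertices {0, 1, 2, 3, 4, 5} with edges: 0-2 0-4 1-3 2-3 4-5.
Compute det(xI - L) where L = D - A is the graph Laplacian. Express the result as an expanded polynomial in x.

Reading degrees in the order [0, 1, 2, 3, 4, 5] gives [2, 1, 2, 2, 2, 1]; set D = diag(2, 1, 2, 2, 2, 1) and form L = D - A. Computing det(xI - L) by cofactor expansion (or equivalently via sum-over-permutations) gives x^6 - 10x^5 + 36x^4 - 56x^3 + 35x^2 - 6x. Since p(0) = det(-L) = 0, x divides p(x). The eigenvalues sum to 10, which equals trace(L) = 2|E|.

x^6 - 10x^5 + 36x^4 - 56x^3 + 35x^2 - 6x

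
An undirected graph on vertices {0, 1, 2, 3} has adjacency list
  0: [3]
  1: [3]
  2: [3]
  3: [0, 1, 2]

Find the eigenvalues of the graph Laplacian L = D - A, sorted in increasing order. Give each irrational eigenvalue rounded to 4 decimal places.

[0, 1, 1, 4]

With the vertex order [0, 1, 2, 3], the degrees are [1, 1, 1, 3], giving D = diag(1, 1, 1, 3) and L = D - A. L is symmetric positive semidefinite, so every eigenvalue is real and nonnegative. There is one zero in the spectrum, matching the 1 component.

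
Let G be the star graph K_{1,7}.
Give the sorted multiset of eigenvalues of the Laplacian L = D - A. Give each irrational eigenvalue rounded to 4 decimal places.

[0, 1, 1, 1, 1, 1, 1, 8]

The graph has 8 vertices and degree multiset [7, 1, 1, 1, 1, 1, 1, 1]; D is the diagonal matrix of degrees and L = D - A. The multiplicity of 0 as a Laplacian eigenvalue equals the number of connected components. The single zero eigenvalue shows the graph is connected. By the matrix-tree theorem the graph has (1/8) * product of the nonzero eigenvalues = 1 spanning tree.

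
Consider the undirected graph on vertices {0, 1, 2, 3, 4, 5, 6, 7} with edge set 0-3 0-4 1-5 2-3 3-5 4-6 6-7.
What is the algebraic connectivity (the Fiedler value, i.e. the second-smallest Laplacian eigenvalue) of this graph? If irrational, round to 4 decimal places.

0.1864

With the vertex order [0, 1, 2, 3, 4, 5, 6, 7], the degrees are [2, 1, 1, 3, 2, 2, 2, 1], giving D = diag(2, 1, 1, 3, 2, 2, 2, 1) and L = D - A. The sorted Laplacian eigenvalues are [0, 0.1864, 0.5858, 1, 2, 2.4707, 3.4142, 4.3429]; the algebraic connectivity is the second entry, 0.1864.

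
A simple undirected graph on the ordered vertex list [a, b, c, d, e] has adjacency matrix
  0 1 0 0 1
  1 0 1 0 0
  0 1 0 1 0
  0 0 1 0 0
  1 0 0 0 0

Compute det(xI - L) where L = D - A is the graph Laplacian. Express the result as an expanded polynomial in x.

Each diagonal entry of L is the vertex degree and each off-diagonal entry is -1 where an edge is present, 0 otherwise; in the order [a, b, c, d, e] the diagonal is [2, 2, 2, 1, 1]. Computing det(xI - L) by cofactor expansion (or equivalently via sum-over-permutations) gives x^5 - 8x^4 + 21x^3 - 20x^2 + 5x. The constant term is 0 because L is singular (the all-ones vector lies in its kernel). By the matrix-tree theorem the graph has (1/5) * product of the nonzero eigenvalues = 1 spanning tree.

x^5 - 8x^4 + 21x^3 - 20x^2 + 5x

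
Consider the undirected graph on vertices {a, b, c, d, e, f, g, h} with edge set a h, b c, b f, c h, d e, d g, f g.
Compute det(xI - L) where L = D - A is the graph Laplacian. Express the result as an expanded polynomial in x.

Reading degrees in the order [a, b, c, d, e, f, g, h] gives [1, 2, 2, 2, 1, 2, 2, 2]; set D = diag(1, 2, 2, 2, 1, 2, 2, 2) and form L = D - A. Computing det(xI - L) by cofactor expansion (or equivalently via sum-over-permutations) gives x^8 - 14x^7 + 78x^6 - 220x^5 + 330x^4 - 252x^3 + 84x^2 - 8x. The coefficient of x^7 equals -trace(L) = -14, matching the sum of degrees. By the matrix-tree theorem the graph has (1/8) * product of the nonzero eigenvalues = 1 spanning tree.

x^8 - 14x^7 + 78x^6 - 220x^5 + 330x^4 - 252x^3 + 84x^2 - 8x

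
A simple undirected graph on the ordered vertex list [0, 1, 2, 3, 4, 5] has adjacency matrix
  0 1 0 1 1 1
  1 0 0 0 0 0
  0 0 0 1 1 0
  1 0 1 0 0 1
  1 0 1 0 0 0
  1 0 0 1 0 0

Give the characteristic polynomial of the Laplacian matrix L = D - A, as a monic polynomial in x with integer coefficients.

With the vertex order [0, 1, 2, 3, 4, 5], the degrees are [4, 1, 2, 3, 2, 2], giving D = diag(4, 1, 2, 3, 2, 2) and L = D - A. Computing det(xI - L) by cofactor expansion (or equivalently via sum-over-permutations) gives x^6 - 14x^5 + 72x^4 - 168x^3 + 176x^2 - 66x. The coefficient of x^5 equals -trace(L) = -14, matching the sum of degrees. There is one zero in the spectrum, matching the 1 component.

x^6 - 14x^5 + 72x^4 - 168x^3 + 176x^2 - 66x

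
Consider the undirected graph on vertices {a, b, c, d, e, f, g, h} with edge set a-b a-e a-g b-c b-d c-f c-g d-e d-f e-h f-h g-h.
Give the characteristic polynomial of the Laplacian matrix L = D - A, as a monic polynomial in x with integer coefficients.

Reading degrees in the order [a, b, c, d, e, f, g, h] gives [3, 3, 3, 3, 3, 3, 3, 3]; set D = diag(3, 3, 3, 3, 3, 3, 3, 3) and form L = D - A. L has integer entries, so p(x) = det(xI - L) has integer coefficients. Expanding the determinant yields x^8 - 24x^7 + 240x^6 - 1296x^5 + 4080x^4 - 7488x^3 + 7424x^2 - 3072x. The coefficient of x^7 equals -trace(L) = -24, matching the sum of degrees. The eigenvalues sum to 24, which equals trace(L) = 2|E|. By the matrix-tree theorem the graph has (1/8) * product of the nonzero eigenvalues = 384 spanning trees.

x^8 - 24x^7 + 240x^6 - 1296x^5 + 4080x^4 - 7488x^3 + 7424x^2 - 3072x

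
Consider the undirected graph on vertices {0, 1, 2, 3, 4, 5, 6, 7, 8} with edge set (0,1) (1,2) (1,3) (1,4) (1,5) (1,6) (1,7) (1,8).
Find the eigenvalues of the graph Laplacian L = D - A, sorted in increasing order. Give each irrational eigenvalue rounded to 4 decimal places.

Each diagonal entry of L is the vertex degree and each off-diagonal entry is -1 where an edge is present, 0 otherwise; in the order [0, 1, 2, 3, 4, 5, 6, 7, 8] the diagonal is [1, 8, 1, 1, 1, 1, 1, 1, 1]. The multiplicity of 0 as a Laplacian eigenvalue equals the number of connected components. The single zero eigenvalue shows the graph is connected. By the matrix-tree theorem the graph has (1/9) * product of the nonzero eigenvalues = 1 spanning tree.

[0, 1, 1, 1, 1, 1, 1, 1, 9]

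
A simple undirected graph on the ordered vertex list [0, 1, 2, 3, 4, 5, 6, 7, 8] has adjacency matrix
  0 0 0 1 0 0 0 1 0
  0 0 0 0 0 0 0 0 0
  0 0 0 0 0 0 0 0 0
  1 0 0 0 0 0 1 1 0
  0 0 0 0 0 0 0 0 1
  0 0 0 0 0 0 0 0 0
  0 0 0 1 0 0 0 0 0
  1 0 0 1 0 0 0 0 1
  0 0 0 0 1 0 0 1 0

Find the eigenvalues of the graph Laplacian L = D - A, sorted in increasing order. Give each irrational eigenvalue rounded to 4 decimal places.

Each diagonal entry of L is the vertex degree and each off-diagonal entry is -1 where an edge is present, 0 otherwise; in the order [0, 1, 2, 3, 4, 5, 6, 7, 8] the diagonal is [2, 0, 0, 3, 1, 0, 1, 3, 2]. Since every row of L sums to 0, the all-ones vector is in the kernel and 0 is an eigenvalue. The 4 zero eigenvalues correspond to the 4 connected components. The eigenvalues sum to 12, which equals trace(L) = 2|E|.

[0, 0, 0, 0, 0.4131, 1.1369, 2.3595, 3.6977, 4.3928]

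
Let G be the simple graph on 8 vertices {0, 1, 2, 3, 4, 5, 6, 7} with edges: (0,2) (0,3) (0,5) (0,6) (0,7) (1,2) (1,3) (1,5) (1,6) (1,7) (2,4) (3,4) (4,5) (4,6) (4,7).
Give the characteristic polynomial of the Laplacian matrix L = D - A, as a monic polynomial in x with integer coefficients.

x^8 - 30x^7 + 375x^6 - 2540x^5 + 10095x^4 - 23598x^3 + 30105x^2 - 16200x

With the vertex order [0, 1, 2, 3, 4, 5, 6, 7], the degrees are [5, 5, 3, 3, 5, 3, 3, 3], giving D = diag(5, 5, 3, 3, 5, 3, 3, 3) and L = D - A. Computing det(xI - L) by cofactor expansion (or equivalently via sum-over-permutations) gives x^8 - 30x^7 + 375x^6 - 2540x^5 + 10095x^4 - 23598x^3 + 30105x^2 - 16200x. The coefficient of x^7 equals -trace(L) = -30, matching the sum of degrees. By the matrix-tree theorem the graph has (1/8) * product of the nonzero eigenvalues = 2025 spanning trees.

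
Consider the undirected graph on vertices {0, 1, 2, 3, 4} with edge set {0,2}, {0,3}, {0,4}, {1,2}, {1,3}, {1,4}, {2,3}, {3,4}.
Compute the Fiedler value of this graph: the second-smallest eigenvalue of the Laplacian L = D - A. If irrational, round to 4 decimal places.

With the vertex order [0, 1, 2, 3, 4], the degrees are [3, 3, 3, 4, 3], giving D = diag(3, 3, 3, 4, 3) and L = D - A. Computing the eigenvalues of L and sorting gives [0, 3, 3, 5, 5]. The Fiedler value lambda_2 = 3 is strictly positive, so the graph is connected. The largest eigenvalue, 5, is at most the vertex count 5. There is one zero in the spectrum, matching the 1 component.

3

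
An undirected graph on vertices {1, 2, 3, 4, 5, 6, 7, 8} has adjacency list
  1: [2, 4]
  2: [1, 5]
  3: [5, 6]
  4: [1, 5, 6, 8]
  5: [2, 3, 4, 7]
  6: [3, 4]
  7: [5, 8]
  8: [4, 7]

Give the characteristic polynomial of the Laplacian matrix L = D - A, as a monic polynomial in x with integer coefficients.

Reading degrees in the order [1, 2, 3, 4, 5, 6, 7, 8] gives [2, 2, 2, 4, 4, 2, 2, 2]; set D = diag(2, 2, 2, 4, 4, 2, 2, 2) and form L = D - A. The eigenvalues of L are [0, 1, 1, 2, 3, 3, 4, 6]; the characteristic polynomial is the product of (x - lambda_i), which multiplies out to x^8 - 20x^7 + 162x^6 - 688x^5 + 1649x^4 - 2220x^3 + 1548x^2 - 432x. Since p(0) = det(-L) = 0, x divides p(x). There is one zero in the spectrum, matching the 1 component.

x^8 - 20x^7 + 162x^6 - 688x^5 + 1649x^4 - 2220x^3 + 1548x^2 - 432x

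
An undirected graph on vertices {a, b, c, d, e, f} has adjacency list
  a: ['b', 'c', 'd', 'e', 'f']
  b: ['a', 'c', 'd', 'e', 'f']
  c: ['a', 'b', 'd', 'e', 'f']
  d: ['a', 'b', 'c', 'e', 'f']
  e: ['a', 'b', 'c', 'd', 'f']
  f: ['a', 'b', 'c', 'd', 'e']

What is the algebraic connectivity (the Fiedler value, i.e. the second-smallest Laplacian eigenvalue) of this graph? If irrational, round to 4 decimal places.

With the vertex order [a, b, c, d, e, f], the degrees are [5, 5, 5, 5, 5, 5], giving D = diag(5, 5, 5, 5, 5, 5) and L = D - A. Computing the eigenvalues of L and sorting gives [0, 6, 6, 6, 6, 6]. The Fiedler value lambda_2 = 6 is strictly positive, so the graph is connected. The eigenvalues sum to 30, which equals trace(L) = 2|E|. There is one zero in the spectrum, matching the 1 component.

6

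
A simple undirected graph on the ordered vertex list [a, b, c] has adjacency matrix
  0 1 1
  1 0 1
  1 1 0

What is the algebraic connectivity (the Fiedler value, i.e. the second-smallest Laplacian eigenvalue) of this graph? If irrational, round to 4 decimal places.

3

With the vertex order [a, b, c], the degrees are [2, 2, 2], giving D = diag(2, 2, 2) and L = D - A. Computing the eigenvalues of L and sorting gives [0, 3, 3]. The Fiedler value lambda_2 = 3 is strictly positive, so the graph is connected. The largest eigenvalue, 3, is at most the vertex count 3.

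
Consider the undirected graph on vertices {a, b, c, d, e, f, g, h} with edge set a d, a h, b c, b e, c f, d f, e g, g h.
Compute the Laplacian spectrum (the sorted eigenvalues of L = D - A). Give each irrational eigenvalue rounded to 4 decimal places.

Each diagonal entry of L is the vertex degree and each off-diagonal entry is -1 where an edge is present, 0 otherwise; in the order [a, b, c, d, e, f, g, h] the diagonal is [2, 2, 2, 2, 2, 2, 2, 2]. The multiplicity of 0 as a Laplacian eigenvalue equals the number of connected components.

[0, 0.5858, 0.5858, 2, 2, 3.4142, 3.4142, 4]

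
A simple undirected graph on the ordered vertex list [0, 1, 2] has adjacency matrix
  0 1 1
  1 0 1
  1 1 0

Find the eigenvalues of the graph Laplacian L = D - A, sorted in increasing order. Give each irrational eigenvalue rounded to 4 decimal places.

Reading degrees in the order [0, 1, 2] gives [2, 2, 2]; set D = diag(2, 2, 2) and form L = D - A. Since every row of L sums to 0, the all-ones vector is in the kernel and 0 is an eigenvalue. By the matrix-tree theorem the graph has (1/3) * product of the nonzero eigenvalues = 3 spanning trees. There is one zero in the spectrum, matching the 1 component.

[0, 3, 3]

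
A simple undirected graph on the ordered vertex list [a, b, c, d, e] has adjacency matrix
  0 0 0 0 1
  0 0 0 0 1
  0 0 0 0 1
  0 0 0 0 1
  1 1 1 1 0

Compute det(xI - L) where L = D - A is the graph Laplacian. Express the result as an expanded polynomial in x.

x^5 - 8x^4 + 18x^3 - 16x^2 + 5x

Reading degrees in the order [a, b, c, d, e] gives [1, 1, 1, 1, 4]; set D = diag(1, 1, 1, 1, 4) and form L = D - A. Computing det(xI - L) by cofactor expansion (or equivalently via sum-over-permutations) gives x^5 - 8x^4 + 18x^3 - 16x^2 + 5x. The constant term is 0 because L is singular (the all-ones vector lies in its kernel). By the matrix-tree theorem the graph has (1/5) * product of the nonzero eigenvalues = 1 spanning tree.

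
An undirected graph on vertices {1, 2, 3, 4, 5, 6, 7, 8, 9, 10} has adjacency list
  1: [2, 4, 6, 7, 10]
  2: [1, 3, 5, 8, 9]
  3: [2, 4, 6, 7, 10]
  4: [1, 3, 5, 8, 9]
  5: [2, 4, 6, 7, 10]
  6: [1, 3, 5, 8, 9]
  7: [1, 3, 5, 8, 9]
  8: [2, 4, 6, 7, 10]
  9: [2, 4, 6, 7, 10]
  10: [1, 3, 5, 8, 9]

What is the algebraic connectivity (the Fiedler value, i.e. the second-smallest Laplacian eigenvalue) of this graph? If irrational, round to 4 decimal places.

Each diagonal entry of L is the vertex degree and each off-diagonal entry is -1 where an edge is present, 0 otherwise; in the order [1, 2, 3, 4, 5, 6, 7, 8, 9, 10] the diagonal is [5, 5, 5, 5, 5, 5, 5, 5, 5, 5]. Computing the eigenvalues of L and sorting gives [0, 5, 5, 5, 5, 5, 5, 5, 5, 10]. The Fiedler value lambda_2 = 5 is strictly positive, so the graph is connected. By the matrix-tree theorem the graph has (1/10) * product of the nonzero eigenvalues = 390625 spanning trees. The eigenvalues sum to 50, which equals trace(L) = 2|E|.

5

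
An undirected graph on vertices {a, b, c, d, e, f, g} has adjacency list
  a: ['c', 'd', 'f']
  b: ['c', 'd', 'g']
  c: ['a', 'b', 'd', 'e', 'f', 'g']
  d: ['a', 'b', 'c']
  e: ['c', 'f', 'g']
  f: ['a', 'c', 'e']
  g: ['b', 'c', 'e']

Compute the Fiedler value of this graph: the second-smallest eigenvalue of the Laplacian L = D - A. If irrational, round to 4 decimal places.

2

Each diagonal entry of L is the vertex degree and each off-diagonal entry is -1 where an edge is present, 0 otherwise; in the order [a, b, c, d, e, f, g] the diagonal is [3, 3, 6, 3, 3, 3, 3]. Computing the eigenvalues of L and sorting gives [0, 2, 2, 4, 4, 5, 7]. The Fiedler value lambda_2 = 2 is strictly positive, so the graph is connected. The largest eigenvalue, 7, is at most the vertex count 7. The eigenvalues sum to 24, which equals trace(L) = 2|E|.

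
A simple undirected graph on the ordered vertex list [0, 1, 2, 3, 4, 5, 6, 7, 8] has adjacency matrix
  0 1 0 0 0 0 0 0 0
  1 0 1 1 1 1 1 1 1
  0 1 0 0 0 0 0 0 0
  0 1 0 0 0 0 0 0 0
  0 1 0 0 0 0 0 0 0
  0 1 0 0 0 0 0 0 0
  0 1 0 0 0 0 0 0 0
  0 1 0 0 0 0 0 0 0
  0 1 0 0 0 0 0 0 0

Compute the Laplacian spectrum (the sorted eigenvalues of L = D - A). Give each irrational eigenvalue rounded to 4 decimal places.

[0, 1, 1, 1, 1, 1, 1, 1, 9]

With the vertex order [0, 1, 2, 3, 4, 5, 6, 7, 8], the degrees are [1, 8, 1, 1, 1, 1, 1, 1, 1], giving D = diag(1, 8, 1, 1, 1, 1, 1, 1, 1) and L = D - A. Diagonalising L (or applying a numerical eigensolver to the 9x9 matrix) gives the spectrum above. The single zero eigenvalue shows the graph is connected. The largest eigenvalue, 9, is at most the vertex count 9. By the matrix-tree theorem the graph has (1/9) * product of the nonzero eigenvalues = 1 spanning tree.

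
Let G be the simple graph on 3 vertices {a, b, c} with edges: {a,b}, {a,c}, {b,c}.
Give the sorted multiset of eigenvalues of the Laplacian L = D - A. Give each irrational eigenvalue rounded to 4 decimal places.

Each diagonal entry of L is the vertex degree and each off-diagonal entry is -1 where an edge is present, 0 otherwise; in the order [a, b, c] the diagonal is [2, 2, 2]. The multiplicity of 0 as a Laplacian eigenvalue equals the number of connected components. The single zero eigenvalue shows the graph is connected. The largest eigenvalue, 3, is at most the vertex count 3.

[0, 3, 3]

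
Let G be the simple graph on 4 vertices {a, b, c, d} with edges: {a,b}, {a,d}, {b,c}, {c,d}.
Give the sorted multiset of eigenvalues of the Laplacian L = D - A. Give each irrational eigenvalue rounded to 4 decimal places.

Reading degrees in the order [a, b, c, d] gives [2, 2, 2, 2]; set D = diag(2, 2, 2, 2) and form L = D - A. Since every row of L sums to 0, the all-ones vector is in the kernel and 0 is an eigenvalue. The largest eigenvalue, 4, is at most the vertex count 4.

[0, 2, 2, 4]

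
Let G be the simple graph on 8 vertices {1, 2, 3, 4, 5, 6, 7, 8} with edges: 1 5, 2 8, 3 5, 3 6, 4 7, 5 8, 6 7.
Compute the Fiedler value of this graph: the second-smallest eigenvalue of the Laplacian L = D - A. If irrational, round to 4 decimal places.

0.1864

Each diagonal entry of L is the vertex degree and each off-diagonal entry is -1 where an edge is present, 0 otherwise; in the order [1, 2, 3, 4, 5, 6, 7, 8] the diagonal is [1, 1, 2, 1, 3, 2, 2, 2]. The smallest Laplacian eigenvalue is always 0. The next one, lambda_2 = 0.1864, measures how hard the graph is to disconnect: larger values mean better connectivity. By the matrix-tree theorem the graph has (1/8) * product of the nonzero eigenvalues = 1 spanning tree. There is one zero in the spectrum, matching the 1 component.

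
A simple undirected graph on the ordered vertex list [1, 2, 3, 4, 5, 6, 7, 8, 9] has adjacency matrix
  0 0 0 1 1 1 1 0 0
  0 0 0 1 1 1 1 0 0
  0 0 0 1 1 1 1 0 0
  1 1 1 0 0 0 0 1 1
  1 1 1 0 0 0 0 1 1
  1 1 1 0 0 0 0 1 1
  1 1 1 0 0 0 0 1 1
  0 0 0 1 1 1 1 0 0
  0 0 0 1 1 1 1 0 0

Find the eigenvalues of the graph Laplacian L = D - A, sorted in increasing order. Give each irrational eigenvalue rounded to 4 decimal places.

Reading degrees in the order [1, 2, 3, 4, 5, 6, 7, 8, 9] gives [4, 4, 4, 5, 5, 5, 5, 4, 4]; set D = diag(4, 4, 4, 5, 5, 5, 5, 4, 4) and form L = D - A. The multiplicity of 0 as a Laplacian eigenvalue equals the number of connected components. The single zero eigenvalue shows the graph is connected. By the matrix-tree theorem the graph has (1/9) * product of the nonzero eigenvalues = 32000 spanning trees.

[0, 4, 4, 4, 4, 5, 5, 5, 9]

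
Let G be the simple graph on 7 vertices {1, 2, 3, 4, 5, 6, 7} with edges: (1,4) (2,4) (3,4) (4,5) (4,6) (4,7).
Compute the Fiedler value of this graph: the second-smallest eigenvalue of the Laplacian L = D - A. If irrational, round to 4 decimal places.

With the vertex order [1, 2, 3, 4, 5, 6, 7], the degrees are [1, 1, 1, 6, 1, 1, 1], giving D = diag(1, 1, 1, 6, 1, 1, 1) and L = D - A. Computing the eigenvalues of L and sorting gives [0, 1, 1, 1, 1, 1, 7]. The Fiedler value lambda_2 = 1 is strictly positive, so the graph is connected.

1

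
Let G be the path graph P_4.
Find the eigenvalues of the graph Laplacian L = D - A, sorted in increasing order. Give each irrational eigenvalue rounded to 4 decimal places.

The graph has 4 vertices and degree multiset [2, 2, 1, 1]; D is the diagonal matrix of degrees and L = D - A. Since every row of L sums to 0, the all-ones vector is in the kernel and 0 is an eigenvalue. The single zero eigenvalue shows the graph is connected. There is one zero in the spectrum, matching the 1 component.

[0, 0.5858, 2, 3.4142]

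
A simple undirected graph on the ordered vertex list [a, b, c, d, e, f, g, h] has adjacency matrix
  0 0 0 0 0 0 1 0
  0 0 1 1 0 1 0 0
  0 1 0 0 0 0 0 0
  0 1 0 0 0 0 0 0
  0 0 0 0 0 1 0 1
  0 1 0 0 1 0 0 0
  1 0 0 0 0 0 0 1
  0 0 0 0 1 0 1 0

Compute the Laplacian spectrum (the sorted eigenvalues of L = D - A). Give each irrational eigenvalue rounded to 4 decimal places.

Each diagonal entry of L is the vertex degree and each off-diagonal entry is -1 where an edge is present, 0 otherwise; in the order [a, b, c, d, e, f, g, h] the diagonal is [1, 3, 1, 1, 2, 2, 2, 2]. Since every row of L sums to 0, the all-ones vector is in the kernel and 0 is an eigenvalue.

[0, 0.1667, 0.7276, 1, 1.6353, 2.6729, 3.5643, 4.2332]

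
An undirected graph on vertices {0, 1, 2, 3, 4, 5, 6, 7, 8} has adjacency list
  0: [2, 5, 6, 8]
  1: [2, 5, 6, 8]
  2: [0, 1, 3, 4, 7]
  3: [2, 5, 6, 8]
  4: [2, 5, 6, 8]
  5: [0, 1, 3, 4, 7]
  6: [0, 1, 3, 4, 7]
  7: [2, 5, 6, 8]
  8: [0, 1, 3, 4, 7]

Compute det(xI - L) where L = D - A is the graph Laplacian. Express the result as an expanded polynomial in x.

x^9 - 40x^8 + 690x^7 - 6720x^6 + 40485x^5 - 154704x^4 + 366560x^3 - 492800x^2 + 288000x

Each diagonal entry of L is the vertex degree and each off-diagonal entry is -1 where an edge is present, 0 otherwise; in the order [0, 1, 2, 3, 4, 5, 6, 7, 8] the diagonal is [4, 4, 5, 4, 4, 5, 5, 4, 5]. L has integer entries, so p(x) = det(xI - L) has integer coefficients. Expanding the determinant yields x^9 - 40x^8 + 690x^7 - 6720x^6 + 40485x^5 - 154704x^4 + 366560x^3 - 492800x^2 + 288000x. Since p(0) = det(-L) = 0, x divides p(x).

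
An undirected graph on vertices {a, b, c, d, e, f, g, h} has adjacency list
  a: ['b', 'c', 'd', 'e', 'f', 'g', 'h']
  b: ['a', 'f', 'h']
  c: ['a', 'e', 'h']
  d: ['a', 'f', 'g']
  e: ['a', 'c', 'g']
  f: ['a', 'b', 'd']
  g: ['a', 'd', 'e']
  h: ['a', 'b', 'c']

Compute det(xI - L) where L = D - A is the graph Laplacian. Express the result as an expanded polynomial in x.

x^8 - 28x^7 + 322x^6 - 1974x^5 + 6965x^4 - 14126x^3 + 15225x^2 - 6728x

Reading degrees in the order [a, b, c, d, e, f, g, h] gives [7, 3, 3, 3, 3, 3, 3, 3]; set D = diag(7, 3, 3, 3, 3, 3, 3, 3) and form L = D - A. Computing det(xI - L) by cofactor expansion (or equivalently via sum-over-permutations) gives x^8 - 28x^7 + 322x^6 - 1974x^5 + 6965x^4 - 14126x^3 + 15225x^2 - 6728x. The coefficient of x^7 equals -trace(L) = -28, matching the sum of degrees. The eigenvalues sum to 28, which equals trace(L) = 2|E|.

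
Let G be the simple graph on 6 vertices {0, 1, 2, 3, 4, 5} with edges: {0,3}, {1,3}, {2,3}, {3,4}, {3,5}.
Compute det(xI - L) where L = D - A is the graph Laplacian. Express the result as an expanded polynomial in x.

x^6 - 10x^5 + 30x^4 - 40x^3 + 25x^2 - 6x

Reading degrees in the order [0, 1, 2, 3, 4, 5] gives [1, 1, 1, 5, 1, 1]; set D = diag(1, 1, 1, 5, 1, 1) and form L = D - A. Computing det(xI - L) by cofactor expansion (or equivalently via sum-over-permutations) gives x^6 - 10x^5 + 30x^4 - 40x^3 + 25x^2 - 6x. The coefficient of x^5 equals -trace(L) = -10, matching the sum of degrees.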